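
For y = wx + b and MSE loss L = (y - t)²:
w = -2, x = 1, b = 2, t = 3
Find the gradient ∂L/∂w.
∂L/∂w = -6

y = wx + b = (-2)(1) + 2 = 0
∂L/∂y = 2(y - t) = 2(0 - 3) = -6
∂y/∂w = x = 1
∂L/∂w = ∂L/∂y · ∂y/∂w = -6 × 1 = -6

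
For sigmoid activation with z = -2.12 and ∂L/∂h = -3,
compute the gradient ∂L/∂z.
∂L/∂z = -0.287

σ(-2.12) = 0.1072
σ'(-2.12) = σ(-2.12)(1 - σ(-2.12)) = 0.1072 × 0.8928 = 0.09568
∂L/∂z = ∂L/∂h · σ'(z) = -3 × 0.09568 = -0.287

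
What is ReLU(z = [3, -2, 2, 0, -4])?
h = [3, 0, 2, 0, 0]

ReLU applied element-wise: max(0,3)=3, max(0,-2)=0, max(0,2)=2, max(0,0)=0, max(0,-4)=0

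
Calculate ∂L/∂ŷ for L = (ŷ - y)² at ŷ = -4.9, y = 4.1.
∂L/∂ŷ = -18.0

∂L/∂ŷ = 2(ŷ - y) = 2(-4.9 - 4.1) = 2(-9.0) = -18.0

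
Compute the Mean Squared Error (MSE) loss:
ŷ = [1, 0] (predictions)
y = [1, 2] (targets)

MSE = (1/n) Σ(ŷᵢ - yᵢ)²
MSE = 2

MSE = (1/2)((1-1)² + (0-2)²) = (1/2)(0 + 4) = 2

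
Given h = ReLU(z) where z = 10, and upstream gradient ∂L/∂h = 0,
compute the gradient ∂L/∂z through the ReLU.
∂L/∂z = 0

h = ReLU(10) = 10
Since z > 0: ∂h/∂z = 1
∂L/∂z = ∂L/∂h · ∂h/∂z = 0 × 1 = 0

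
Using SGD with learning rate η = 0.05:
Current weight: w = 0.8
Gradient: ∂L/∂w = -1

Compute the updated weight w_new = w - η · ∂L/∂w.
w_new = 0.85

w_new = w - η·∂L/∂w = 0.8 - 0.05×(-1) = 0.8 - (-0.05) = 0.85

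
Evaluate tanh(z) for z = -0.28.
-0.2729

tanh(-0.28) = (e^(-0.28) - e^(0.28))/(e^(-0.28) + e^(0.28)) = -0.2729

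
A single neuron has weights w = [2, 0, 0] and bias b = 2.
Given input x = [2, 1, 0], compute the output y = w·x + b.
y = 6

y = (2)(2) + (0)(1) + (0)(0) + 2 = 6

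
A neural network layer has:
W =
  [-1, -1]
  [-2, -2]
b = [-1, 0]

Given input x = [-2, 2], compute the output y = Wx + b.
y = [-1, 0]

Wx = [-1×-2 + -1×2, -2×-2 + -2×2]
   = [0, 0]
y = Wx + b = [0 + -1, 0 + 0] = [-1, 0]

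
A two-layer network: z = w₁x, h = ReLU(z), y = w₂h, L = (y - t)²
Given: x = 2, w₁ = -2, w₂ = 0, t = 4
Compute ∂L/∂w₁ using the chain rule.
∂L/∂w₁ = 0

Forward pass:
z = w₁x = -2×2 = -4
h = ReLU(-4) = 0
y = w₂h = 0×0 = 0

Backward pass:
∂L/∂y = 2(y - t) = 2(0 - 4) = -8
∂y/∂h = w₂ = 0
∂h/∂z = 0 (ReLU derivative)
∂z/∂w₁ = x = 2

∂L/∂w₁ = -8 × 0 × 0 × 2 = 0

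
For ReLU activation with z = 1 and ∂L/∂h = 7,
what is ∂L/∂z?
∂L/∂z = 7

h = ReLU(1) = 1
Since z > 0: ∂h/∂z = 1
∂L/∂z = ∂L/∂h · ∂h/∂z = 7 × 1 = 7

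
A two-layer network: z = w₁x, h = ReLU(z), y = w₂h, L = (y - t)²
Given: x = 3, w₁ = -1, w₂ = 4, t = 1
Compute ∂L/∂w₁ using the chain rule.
∂L/∂w₁ = 0

Forward pass:
z = w₁x = -1×3 = -3
h = ReLU(-3) = 0
y = w₂h = 4×0 = 0

Backward pass:
∂L/∂y = 2(y - t) = 2(0 - 1) = -2
∂y/∂h = w₂ = 4
∂h/∂z = 0 (ReLU derivative)
∂z/∂w₁ = x = 3

∂L/∂w₁ = -2 × 4 × 0 × 3 = 0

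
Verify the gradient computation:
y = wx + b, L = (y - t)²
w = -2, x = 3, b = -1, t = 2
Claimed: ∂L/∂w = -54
Correct

y = (-2)(3) + -1 = -7
∂L/∂y = 2(y - t) = 2(-7 - 2) = -18
∂y/∂w = x = 3
∂L/∂w = -18 × 3 = -54

Claimed value: -54
Correct: The correct gradient is -54.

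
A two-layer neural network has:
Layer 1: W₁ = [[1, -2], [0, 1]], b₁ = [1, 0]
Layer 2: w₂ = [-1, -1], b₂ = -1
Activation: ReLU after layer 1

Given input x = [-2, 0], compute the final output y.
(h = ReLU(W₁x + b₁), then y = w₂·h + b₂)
y = -1

Layer 1 pre-activation: z₁ = [-1, 0]
After ReLU: h = [0, 0]
Layer 2 output: y = -1×0 + -1×0 + -1 = -1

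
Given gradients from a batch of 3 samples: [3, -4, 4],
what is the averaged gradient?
Average gradient = 1

Average = (1/3)(3 + -4 + 4) = 3/3 = 1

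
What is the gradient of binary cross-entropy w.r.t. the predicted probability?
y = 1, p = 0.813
∂L/∂p = -1.23

∂L/∂p = -y/p + (1-y)/(1-p) = -1/0.813 + 0 = -1.23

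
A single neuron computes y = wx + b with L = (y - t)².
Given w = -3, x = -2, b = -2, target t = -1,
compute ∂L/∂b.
∂L/∂b = 10

y = wx + b = (-3)(-2) + -2 = 4
∂L/∂y = 2(y - t) = 2(4 - -1) = 10
∂y/∂b = 1
∂L/∂b = ∂L/∂y · ∂y/∂b = 10 × 1 = 10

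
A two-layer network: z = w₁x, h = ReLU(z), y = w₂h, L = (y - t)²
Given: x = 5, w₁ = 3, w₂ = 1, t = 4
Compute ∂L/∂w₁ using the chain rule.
∂L/∂w₁ = 110

Forward pass:
z = w₁x = 3×5 = 15
h = ReLU(15) = 15
y = w₂h = 1×15 = 15

Backward pass:
∂L/∂y = 2(y - t) = 2(15 - 4) = 22
∂y/∂h = w₂ = 1
∂h/∂z = 1 (ReLU derivative)
∂z/∂w₁ = x = 5

∂L/∂w₁ = 22 × 1 × 1 × 5 = 110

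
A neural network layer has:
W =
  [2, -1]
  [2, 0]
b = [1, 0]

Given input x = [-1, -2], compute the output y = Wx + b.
y = [1, -2]

Wx = [2×-1 + -1×-2, 2×-1 + 0×-2]
   = [0, -2]
y = Wx + b = [0 + 1, -2 + 0] = [1, -2]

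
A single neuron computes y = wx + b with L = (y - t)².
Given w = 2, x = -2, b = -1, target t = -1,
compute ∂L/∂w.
∂L/∂w = 16

y = wx + b = (2)(-2) + -1 = -5
∂L/∂y = 2(y - t) = 2(-5 - -1) = -8
∂y/∂w = x = -2
∂L/∂w = ∂L/∂y · ∂y/∂w = -8 × -2 = 16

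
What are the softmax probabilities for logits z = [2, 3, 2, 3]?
p = [0.1345, 0.3655, 0.1345, 0.3655]

exp(z) = [7.389, 20.09, 7.389, 20.09]
Sum = 54.95
p = [0.1345, 0.3655, 0.1345, 0.3655]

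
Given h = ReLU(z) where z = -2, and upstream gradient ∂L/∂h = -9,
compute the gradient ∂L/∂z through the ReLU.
∂L/∂z = 0

h = ReLU(-2) = 0
Since z < 0: ∂h/∂z = 0
∂L/∂z = ∂L/∂h · ∂h/∂z = -9 × 0 = 0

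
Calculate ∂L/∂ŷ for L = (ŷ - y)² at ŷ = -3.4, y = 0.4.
∂L/∂ŷ = -7.6

∂L/∂ŷ = 2(ŷ - y) = 2(-3.4 - 0.4) = 2(-3.8) = -7.6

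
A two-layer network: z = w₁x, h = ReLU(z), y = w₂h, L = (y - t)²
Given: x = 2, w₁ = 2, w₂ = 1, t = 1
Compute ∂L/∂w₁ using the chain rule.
∂L/∂w₁ = 12

Forward pass:
z = w₁x = 2×2 = 4
h = ReLU(4) = 4
y = w₂h = 1×4 = 4

Backward pass:
∂L/∂y = 2(y - t) = 2(4 - 1) = 6
∂y/∂h = w₂ = 1
∂h/∂z = 1 (ReLU derivative)
∂z/∂w₁ = x = 2

∂L/∂w₁ = 6 × 1 × 1 × 2 = 12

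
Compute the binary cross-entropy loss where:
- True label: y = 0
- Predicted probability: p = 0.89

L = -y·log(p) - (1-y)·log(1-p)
L = 2.207

L = -0·log(0.89) - 1·log(0.11) = -log(0.11) = 2.207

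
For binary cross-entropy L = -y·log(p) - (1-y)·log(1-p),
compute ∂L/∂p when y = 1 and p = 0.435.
∂L/∂p = -2.299

∂L/∂p = -y/p + (1-y)/(1-p) = -1/0.435 + 0 = -2.299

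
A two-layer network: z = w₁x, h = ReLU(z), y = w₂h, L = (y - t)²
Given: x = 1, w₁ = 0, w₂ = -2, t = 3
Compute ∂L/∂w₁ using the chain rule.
∂L/∂w₁ = 0

Forward pass:
z = w₁x = 0×1 = 0
h = ReLU(0) = 0
y = w₂h = -2×0 = 0

Backward pass:
∂L/∂y = 2(y - t) = 2(0 - 3) = -6
∂y/∂h = w₂ = -2
∂h/∂z = 0 (ReLU derivative)
∂z/∂w₁ = x = 1

∂L/∂w₁ = -6 × -2 × 0 × 1 = 0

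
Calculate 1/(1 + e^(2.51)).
0.07516

sigmoid(-2.51) = 1/(1 + e^(2.51)) = 1/(1 + 12.3) = 0.07516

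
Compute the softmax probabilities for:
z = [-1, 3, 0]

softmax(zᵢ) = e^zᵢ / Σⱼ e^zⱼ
p = [0.0171, 0.9362, 0.0466]

exp(z) = [0.3679, 20.09, 1]
Sum = 21.45
p = [0.0171, 0.9362, 0.0466]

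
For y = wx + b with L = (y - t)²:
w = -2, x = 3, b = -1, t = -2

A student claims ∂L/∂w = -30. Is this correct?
Correct

y = (-2)(3) + -1 = -7
∂L/∂y = 2(y - t) = 2(-7 - -2) = -10
∂y/∂w = x = 3
∂L/∂w = -10 × 3 = -30

Claimed value: -30
Correct: The correct gradient is -30.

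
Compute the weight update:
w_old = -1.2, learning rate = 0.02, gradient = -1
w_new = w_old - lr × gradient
w_new = -1.18

w_new = w - η·∂L/∂w = -1.2 - 0.02×(-1) = -1.2 - (-0.02) = -1.18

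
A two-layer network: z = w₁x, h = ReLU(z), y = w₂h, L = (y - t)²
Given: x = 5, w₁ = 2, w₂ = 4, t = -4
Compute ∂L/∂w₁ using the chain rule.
∂L/∂w₁ = 1760

Forward pass:
z = w₁x = 2×5 = 10
h = ReLU(10) = 10
y = w₂h = 4×10 = 40

Backward pass:
∂L/∂y = 2(y - t) = 2(40 - -4) = 88
∂y/∂h = w₂ = 4
∂h/∂z = 1 (ReLU derivative)
∂z/∂w₁ = x = 5

∂L/∂w₁ = 88 × 4 × 1 × 5 = 1760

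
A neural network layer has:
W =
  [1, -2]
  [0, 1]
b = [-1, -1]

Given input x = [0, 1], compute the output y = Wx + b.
y = [-3, 0]

Wx = [1×0 + -2×1, 0×0 + 1×1]
   = [-2, 1]
y = Wx + b = [-2 + -1, 1 + -1] = [-3, 0]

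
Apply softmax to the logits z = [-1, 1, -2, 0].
p = [0.0871, 0.6439, 0.0321, 0.2369]

exp(z) = [0.3679, 2.718, 0.1353, 1]
Sum = 4.221
p = [0.0871, 0.6439, 0.0321, 0.2369]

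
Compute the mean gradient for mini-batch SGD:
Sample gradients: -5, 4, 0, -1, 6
Average gradient = 0.8

Average = (1/5)(-5 + 4 + 0 + -1 + 6) = 4/5 = 0.8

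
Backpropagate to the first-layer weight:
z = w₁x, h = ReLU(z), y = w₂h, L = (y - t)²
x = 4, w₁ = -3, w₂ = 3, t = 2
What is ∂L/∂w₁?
∂L/∂w₁ = 0

Forward pass:
z = w₁x = -3×4 = -12
h = ReLU(-12) = 0
y = w₂h = 3×0 = 0

Backward pass:
∂L/∂y = 2(y - t) = 2(0 - 2) = -4
∂y/∂h = w₂ = 3
∂h/∂z = 0 (ReLU derivative)
∂z/∂w₁ = x = 4

∂L/∂w₁ = -4 × 3 × 0 × 4 = 0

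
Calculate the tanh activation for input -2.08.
-0.9693

tanh(-2.08) = (e^(-2.08) - e^(2.08))/(e^(-2.08) + e^(2.08)) = -0.9693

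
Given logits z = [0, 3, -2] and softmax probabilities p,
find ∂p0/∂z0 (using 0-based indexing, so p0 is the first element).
∂p0/∂z0 = 0.0449

p = softmax(z) = [0.04712, 0.9465, 0.006377]
p0 = 0.04712

∂p0/∂z0 = p0(1 - p0) = 0.04712 × (1 - 0.04712) = 0.0449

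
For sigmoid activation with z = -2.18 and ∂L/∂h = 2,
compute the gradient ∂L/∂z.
∂L/∂z = 0.1825

σ(-2.18) = 0.1016
σ'(-2.18) = σ(-2.18)(1 - σ(-2.18)) = 0.1016 × 0.8984 = 0.09125
∂L/∂z = ∂L/∂h · σ'(z) = 2 × 0.09125 = 0.1825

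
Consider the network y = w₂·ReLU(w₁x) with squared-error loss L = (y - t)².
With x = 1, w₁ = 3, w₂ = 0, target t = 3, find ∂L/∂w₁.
∂L/∂w₁ = 0

Forward pass:
z = w₁x = 3×1 = 3
h = ReLU(3) = 3
y = w₂h = 0×3 = 0

Backward pass:
∂L/∂y = 2(y - t) = 2(0 - 3) = -6
∂y/∂h = w₂ = 0
∂h/∂z = 1 (ReLU derivative)
∂z/∂w₁ = x = 1

∂L/∂w₁ = -6 × 0 × 1 × 1 = 0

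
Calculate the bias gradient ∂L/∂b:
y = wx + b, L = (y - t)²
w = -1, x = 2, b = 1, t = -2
∂L/∂b = 2

y = wx + b = (-1)(2) + 1 = -1
∂L/∂y = 2(y - t) = 2(-1 - -2) = 2
∂y/∂b = 1
∂L/∂b = ∂L/∂y · ∂y/∂b = 2 × 1 = 2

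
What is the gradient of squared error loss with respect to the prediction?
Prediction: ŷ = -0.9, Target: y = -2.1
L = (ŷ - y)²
∂L/∂ŷ = 2.4

∂L/∂ŷ = 2(ŷ - y) = 2(-0.9 - -2.1) = 2(1.2) = 2.4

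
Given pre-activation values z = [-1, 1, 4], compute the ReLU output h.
h = [0, 1, 4]

ReLU applied element-wise: max(0,-1)=0, max(0,1)=1, max(0,4)=4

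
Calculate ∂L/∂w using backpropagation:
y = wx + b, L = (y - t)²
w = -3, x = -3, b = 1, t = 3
∂L/∂w = -42

y = wx + b = (-3)(-3) + 1 = 10
∂L/∂y = 2(y - t) = 2(10 - 3) = 14
∂y/∂w = x = -3
∂L/∂w = ∂L/∂y · ∂y/∂w = 14 × -3 = -42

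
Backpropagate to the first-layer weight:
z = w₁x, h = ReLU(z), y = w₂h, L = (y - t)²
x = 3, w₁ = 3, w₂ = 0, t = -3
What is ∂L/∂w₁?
∂L/∂w₁ = 0

Forward pass:
z = w₁x = 3×3 = 9
h = ReLU(9) = 9
y = w₂h = 0×9 = 0

Backward pass:
∂L/∂y = 2(y - t) = 2(0 - -3) = 6
∂y/∂h = w₂ = 0
∂h/∂z = 1 (ReLU derivative)
∂z/∂w₁ = x = 3

∂L/∂w₁ = 6 × 0 × 1 × 3 = 0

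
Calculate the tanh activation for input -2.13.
-0.9721

tanh(-2.13) = (e^(-2.13) - e^(2.13))/(e^(-2.13) + e^(2.13)) = -0.9721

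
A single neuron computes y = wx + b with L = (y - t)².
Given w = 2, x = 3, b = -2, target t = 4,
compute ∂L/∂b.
∂L/∂b = 0

y = wx + b = (2)(3) + -2 = 4
∂L/∂y = 2(y - t) = 2(4 - 4) = 0
∂y/∂b = 1
∂L/∂b = ∂L/∂y · ∂y/∂b = 0 × 1 = 0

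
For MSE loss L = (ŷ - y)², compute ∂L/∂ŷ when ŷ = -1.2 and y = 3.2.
∂L/∂ŷ = -8.8

∂L/∂ŷ = 2(ŷ - y) = 2(-1.2 - 3.2) = 2(-4.4) = -8.8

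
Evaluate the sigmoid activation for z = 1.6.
0.832

sigmoid(1.6) = 1/(1 + e^(-1.6)) = 1/(1 + 0.2019) = 0.832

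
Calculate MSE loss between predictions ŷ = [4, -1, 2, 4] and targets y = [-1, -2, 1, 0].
MSE = 10.75

MSE = (1/4)((4--1)² + (-1--2)² + (2-1)² + (4-0)²) = (1/4)(25 + 1 + 1 + 16) = 10.75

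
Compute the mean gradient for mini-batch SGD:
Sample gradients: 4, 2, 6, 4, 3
Average gradient = 3.8

Average = (1/5)(4 + 2 + 6 + 4 + 3) = 19/5 = 3.8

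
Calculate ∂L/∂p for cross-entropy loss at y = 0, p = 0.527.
∂L/∂p = 2.114

∂L/∂p = -y/p + (1-y)/(1-p) = 0 + 1/0.473 = 2.114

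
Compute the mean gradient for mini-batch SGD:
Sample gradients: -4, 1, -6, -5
Average gradient = -3.5

Average = (1/4)(-4 + 1 + -6 + -5) = -14/4 = -3.5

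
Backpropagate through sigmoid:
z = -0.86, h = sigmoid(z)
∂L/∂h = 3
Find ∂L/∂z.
∂L/∂z = 0.6268

σ(-0.86) = 0.2973
σ'(-0.86) = σ(-0.86)(1 - σ(-0.86)) = 0.2973 × 0.7027 = 0.2089
∂L/∂z = ∂L/∂h · σ'(z) = 3 × 0.2089 = 0.6268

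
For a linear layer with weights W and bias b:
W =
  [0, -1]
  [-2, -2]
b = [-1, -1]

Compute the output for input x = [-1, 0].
y = [-1, 1]

Wx = [0×-1 + -1×0, -2×-1 + -2×0]
   = [0, 2]
y = Wx + b = [0 + -1, 2 + -1] = [-1, 1]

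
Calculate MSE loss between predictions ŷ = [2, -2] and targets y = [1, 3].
MSE = 13

MSE = (1/2)((2-1)² + (-2-3)²) = (1/2)(1 + 25) = 13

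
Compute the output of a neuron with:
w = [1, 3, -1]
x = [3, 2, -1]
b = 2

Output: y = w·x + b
y = 12

y = (1)(3) + (3)(2) + (-1)(-1) + 2 = 12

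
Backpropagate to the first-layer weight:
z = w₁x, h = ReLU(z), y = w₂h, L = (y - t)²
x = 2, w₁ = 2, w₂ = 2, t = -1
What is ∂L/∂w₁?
∂L/∂w₁ = 72

Forward pass:
z = w₁x = 2×2 = 4
h = ReLU(4) = 4
y = w₂h = 2×4 = 8

Backward pass:
∂L/∂y = 2(y - t) = 2(8 - -1) = 18
∂y/∂h = w₂ = 2
∂h/∂z = 1 (ReLU derivative)
∂z/∂w₁ = x = 2

∂L/∂w₁ = 18 × 2 × 1 × 2 = 72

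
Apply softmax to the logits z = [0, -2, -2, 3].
p = [0.0468, 0.0063, 0.0063, 0.9405]

exp(z) = [1, 0.1353, 0.1353, 20.09]
Sum = 21.36
p = [0.0468, 0.0063, 0.0063, 0.9405]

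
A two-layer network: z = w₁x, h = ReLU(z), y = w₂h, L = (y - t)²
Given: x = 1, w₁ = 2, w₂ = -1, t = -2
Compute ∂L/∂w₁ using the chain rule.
∂L/∂w₁ = 0

Forward pass:
z = w₁x = 2×1 = 2
h = ReLU(2) = 2
y = w₂h = -1×2 = -2

Backward pass:
∂L/∂y = 2(y - t) = 2(-2 - -2) = 0
∂y/∂h = w₂ = -1
∂h/∂z = 1 (ReLU derivative)
∂z/∂w₁ = x = 1

∂L/∂w₁ = 0 × -1 × 1 × 1 = 0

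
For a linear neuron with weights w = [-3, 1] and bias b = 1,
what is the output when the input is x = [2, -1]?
y = -6

y = (-3)(2) + (1)(-1) + 1 = -6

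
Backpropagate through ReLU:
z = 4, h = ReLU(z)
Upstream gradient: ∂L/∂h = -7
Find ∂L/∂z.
∂L/∂z = -7

h = ReLU(4) = 4
Since z > 0: ∂h/∂z = 1
∂L/∂z = ∂L/∂h · ∂h/∂z = -7 × 1 = -7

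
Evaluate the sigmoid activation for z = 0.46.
0.613

sigmoid(0.46) = 1/(1 + e^(-0.46)) = 1/(1 + 0.6313) = 0.613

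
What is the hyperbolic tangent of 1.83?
0.9498

tanh(1.83) = (e^(1.83) - e^(-1.83))/(e^(1.83) + e^(-1.83)) = 0.9498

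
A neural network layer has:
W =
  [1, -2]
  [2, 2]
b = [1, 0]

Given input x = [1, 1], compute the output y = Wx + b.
y = [0, 4]

Wx = [1×1 + -2×1, 2×1 + 2×1]
   = [-1, 4]
y = Wx + b = [-1 + 1, 4 + 0] = [0, 4]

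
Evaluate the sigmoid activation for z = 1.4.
0.8022

sigmoid(1.4) = 1/(1 + e^(-1.4)) = 1/(1 + 0.2466) = 0.8022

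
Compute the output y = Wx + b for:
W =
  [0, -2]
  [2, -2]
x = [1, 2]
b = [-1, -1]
y = [-5, -3]

Wx = [0×1 + -2×2, 2×1 + -2×2]
   = [-4, -2]
y = Wx + b = [-4 + -1, -2 + -1] = [-5, -3]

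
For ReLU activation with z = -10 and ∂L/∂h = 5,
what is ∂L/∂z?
∂L/∂z = 0

h = ReLU(-10) = 0
Since z < 0: ∂h/∂z = 0
∂L/∂z = ∂L/∂h · ∂h/∂z = 5 × 0 = 0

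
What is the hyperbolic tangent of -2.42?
-0.9843

tanh(-2.42) = (e^(-2.42) - e^(2.42))/(e^(-2.42) + e^(2.42)) = -0.9843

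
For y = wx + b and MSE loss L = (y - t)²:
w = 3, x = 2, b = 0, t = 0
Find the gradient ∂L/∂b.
∂L/∂b = 12

y = wx + b = (3)(2) + 0 = 6
∂L/∂y = 2(y - t) = 2(6 - 0) = 12
∂y/∂b = 1
∂L/∂b = ∂L/∂y · ∂y/∂b = 12 × 1 = 12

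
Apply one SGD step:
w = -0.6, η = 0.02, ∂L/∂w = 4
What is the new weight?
w_new = -0.68

w_new = w - η·∂L/∂w = -0.6 - 0.02×(4) = -0.6 - (0.08) = -0.68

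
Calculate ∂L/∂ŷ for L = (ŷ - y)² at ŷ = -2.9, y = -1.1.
∂L/∂ŷ = -3.6

∂L/∂ŷ = 2(ŷ - y) = 2(-2.9 - -1.1) = 2(-1.8) = -3.6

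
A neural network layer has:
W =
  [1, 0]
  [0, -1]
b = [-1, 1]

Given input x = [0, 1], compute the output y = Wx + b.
y = [-1, 0]

Wx = [1×0 + 0×1, 0×0 + -1×1]
   = [0, -1]
y = Wx + b = [0 + -1, -1 + 1] = [-1, 0]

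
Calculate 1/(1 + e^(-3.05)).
0.9548

sigmoid(3.05) = 1/(1 + e^(-3.05)) = 1/(1 + 0.04736) = 0.9548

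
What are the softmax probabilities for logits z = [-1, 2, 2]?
p = [0.0243, 0.4879, 0.4879]

exp(z) = [0.3679, 7.389, 7.389]
Sum = 15.15
p = [0.0243, 0.4879, 0.4879]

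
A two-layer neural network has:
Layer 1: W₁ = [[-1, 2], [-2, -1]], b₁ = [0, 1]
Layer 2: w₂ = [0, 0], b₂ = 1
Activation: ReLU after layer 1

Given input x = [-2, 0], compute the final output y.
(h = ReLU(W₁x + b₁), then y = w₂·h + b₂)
y = 1

Layer 1 pre-activation: z₁ = [2, 5]
After ReLU: h = [2, 5]
Layer 2 output: y = 0×2 + 0×5 + 1 = 1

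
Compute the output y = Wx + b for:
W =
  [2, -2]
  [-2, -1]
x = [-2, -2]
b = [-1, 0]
y = [-1, 6]

Wx = [2×-2 + -2×-2, -2×-2 + -1×-2]
   = [0, 6]
y = Wx + b = [0 + -1, 6 + 0] = [-1, 6]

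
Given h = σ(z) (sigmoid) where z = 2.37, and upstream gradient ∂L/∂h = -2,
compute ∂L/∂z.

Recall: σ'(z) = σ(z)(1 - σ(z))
∂L/∂z = -0.1564

σ(2.37) = 0.9145
σ'(2.37) = σ(2.37)(1 - σ(2.37)) = 0.9145 × 0.08549 = 0.07818
∂L/∂z = ∂L/∂h · σ'(z) = -2 × 0.07818 = -0.1564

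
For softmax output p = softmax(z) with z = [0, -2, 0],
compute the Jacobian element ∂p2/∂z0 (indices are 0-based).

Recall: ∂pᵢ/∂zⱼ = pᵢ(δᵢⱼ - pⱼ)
∂p2/∂z0 = -0.2193

p = softmax(z) = [0.4683, 0.06338, 0.4683]
p2 = 0.4683, p0 = 0.4683

∂p2/∂z0 = -p2 × p0 = -0.4683 × 0.4683 = -0.2193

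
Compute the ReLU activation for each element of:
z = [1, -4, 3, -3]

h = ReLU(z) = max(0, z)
h = [1, 0, 3, 0]

ReLU applied element-wise: max(0,1)=1, max(0,-4)=0, max(0,3)=3, max(0,-3)=0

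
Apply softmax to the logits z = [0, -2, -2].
p = [0.787, 0.1065, 0.1065]

exp(z) = [1, 0.1353, 0.1353]
Sum = 1.271
p = [0.787, 0.1065, 0.1065]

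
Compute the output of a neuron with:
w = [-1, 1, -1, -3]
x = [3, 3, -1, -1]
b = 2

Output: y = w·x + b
y = 6

y = (-1)(3) + (1)(3) + (-1)(-1) + (-3)(-1) + 2 = 6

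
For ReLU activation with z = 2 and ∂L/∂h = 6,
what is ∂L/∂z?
∂L/∂z = 6

h = ReLU(2) = 2
Since z > 0: ∂h/∂z = 1
∂L/∂z = ∂L/∂h · ∂h/∂z = 6 × 1 = 6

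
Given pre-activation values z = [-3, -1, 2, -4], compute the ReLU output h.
h = [0, 0, 2, 0]

ReLU applied element-wise: max(0,-3)=0, max(0,-1)=0, max(0,2)=2, max(0,-4)=0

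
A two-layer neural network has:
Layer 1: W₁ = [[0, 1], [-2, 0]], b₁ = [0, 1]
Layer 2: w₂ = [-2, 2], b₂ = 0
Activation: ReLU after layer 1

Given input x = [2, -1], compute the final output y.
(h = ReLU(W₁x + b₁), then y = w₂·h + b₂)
y = 0

Layer 1 pre-activation: z₁ = [-1, -3]
After ReLU: h = [0, 0]
Layer 2 output: y = -2×0 + 2×0 + 0 = 0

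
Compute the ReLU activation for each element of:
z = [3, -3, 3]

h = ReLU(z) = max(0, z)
h = [3, 0, 3]

ReLU applied element-wise: max(0,3)=3, max(0,-3)=0, max(0,3)=3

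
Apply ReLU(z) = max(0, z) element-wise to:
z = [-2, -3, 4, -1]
h = [0, 0, 4, 0]

ReLU applied element-wise: max(0,-2)=0, max(0,-3)=0, max(0,4)=4, max(0,-1)=0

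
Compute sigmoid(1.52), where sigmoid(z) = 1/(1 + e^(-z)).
0.8205

sigmoid(1.52) = 1/(1 + e^(-1.52)) = 1/(1 + 0.2187) = 0.8205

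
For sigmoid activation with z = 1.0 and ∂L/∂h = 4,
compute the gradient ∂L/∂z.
∂L/∂z = 0.7864

σ(1.0) = 0.7311
σ'(1.0) = σ(1.0)(1 - σ(1.0)) = 0.7311 × 0.2689 = 0.1966
∂L/∂z = ∂L/∂h · σ'(z) = 4 × 0.1966 = 0.7864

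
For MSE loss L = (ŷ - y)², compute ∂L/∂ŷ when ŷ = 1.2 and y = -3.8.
∂L/∂ŷ = 10.0

∂L/∂ŷ = 2(ŷ - y) = 2(1.2 - -3.8) = 2(5.0) = 10.0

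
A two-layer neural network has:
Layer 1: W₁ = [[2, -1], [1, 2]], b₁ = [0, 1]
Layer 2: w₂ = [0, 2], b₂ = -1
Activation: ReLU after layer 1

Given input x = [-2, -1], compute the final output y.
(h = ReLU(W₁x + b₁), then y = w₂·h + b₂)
y = -1

Layer 1 pre-activation: z₁ = [-3, -3]
After ReLU: h = [0, 0]
Layer 2 output: y = 0×0 + 2×0 + -1 = -1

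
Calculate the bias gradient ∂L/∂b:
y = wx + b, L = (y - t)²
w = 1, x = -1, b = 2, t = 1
∂L/∂b = 0

y = wx + b = (1)(-1) + 2 = 1
∂L/∂y = 2(y - t) = 2(1 - 1) = 0
∂y/∂b = 1
∂L/∂b = ∂L/∂y · ∂y/∂b = 0 × 1 = 0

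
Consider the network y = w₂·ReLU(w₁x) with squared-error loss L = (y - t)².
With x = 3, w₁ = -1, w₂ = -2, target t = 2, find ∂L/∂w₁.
∂L/∂w₁ = 0

Forward pass:
z = w₁x = -1×3 = -3
h = ReLU(-3) = 0
y = w₂h = -2×0 = 0

Backward pass:
∂L/∂y = 2(y - t) = 2(0 - 2) = -4
∂y/∂h = w₂ = -2
∂h/∂z = 0 (ReLU derivative)
∂z/∂w₁ = x = 3

∂L/∂w₁ = -4 × -2 × 0 × 3 = 0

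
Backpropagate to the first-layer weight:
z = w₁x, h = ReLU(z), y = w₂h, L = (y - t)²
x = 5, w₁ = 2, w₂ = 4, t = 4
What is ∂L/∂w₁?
∂L/∂w₁ = 1440

Forward pass:
z = w₁x = 2×5 = 10
h = ReLU(10) = 10
y = w₂h = 4×10 = 40

Backward pass:
∂L/∂y = 2(y - t) = 2(40 - 4) = 72
∂y/∂h = w₂ = 4
∂h/∂z = 1 (ReLU derivative)
∂z/∂w₁ = x = 5

∂L/∂w₁ = 72 × 4 × 1 × 5 = 1440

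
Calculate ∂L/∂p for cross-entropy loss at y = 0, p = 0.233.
∂L/∂p = 1.304

∂L/∂p = -y/p + (1-y)/(1-p) = 0 + 1/0.767 = 1.304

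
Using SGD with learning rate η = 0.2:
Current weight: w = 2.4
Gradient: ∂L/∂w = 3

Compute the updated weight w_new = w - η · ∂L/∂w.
w_new = 1.8

w_new = w - η·∂L/∂w = 2.4 - 0.2×(3) = 2.4 - (0.6) = 1.8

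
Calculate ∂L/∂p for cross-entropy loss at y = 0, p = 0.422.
∂L/∂p = 1.73

∂L/∂p = -y/p + (1-y)/(1-p) = 0 + 1/0.578 = 1.73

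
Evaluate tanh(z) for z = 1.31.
0.8643

tanh(1.31) = (e^(1.31) - e^(-1.31))/(e^(1.31) + e^(-1.31)) = 0.8643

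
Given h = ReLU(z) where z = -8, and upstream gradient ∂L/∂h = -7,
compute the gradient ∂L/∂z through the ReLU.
∂L/∂z = 0

h = ReLU(-8) = 0
Since z < 0: ∂h/∂z = 0
∂L/∂z = ∂L/∂h · ∂h/∂z = -7 × 0 = 0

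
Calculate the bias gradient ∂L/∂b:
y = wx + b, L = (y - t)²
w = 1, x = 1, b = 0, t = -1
∂L/∂b = 4

y = wx + b = (1)(1) + 0 = 1
∂L/∂y = 2(y - t) = 2(1 - -1) = 4
∂y/∂b = 1
∂L/∂b = ∂L/∂y · ∂y/∂b = 4 × 1 = 4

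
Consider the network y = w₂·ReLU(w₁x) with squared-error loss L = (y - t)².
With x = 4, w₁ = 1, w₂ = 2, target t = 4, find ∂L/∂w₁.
∂L/∂w₁ = 64

Forward pass:
z = w₁x = 1×4 = 4
h = ReLU(4) = 4
y = w₂h = 2×4 = 8

Backward pass:
∂L/∂y = 2(y - t) = 2(8 - 4) = 8
∂y/∂h = w₂ = 2
∂h/∂z = 1 (ReLU derivative)
∂z/∂w₁ = x = 4

∂L/∂w₁ = 8 × 2 × 1 × 4 = 64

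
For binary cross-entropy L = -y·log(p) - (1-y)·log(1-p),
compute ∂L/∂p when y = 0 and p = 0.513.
∂L/∂p = 2.053

∂L/∂p = -y/p + (1-y)/(1-p) = 0 + 1/0.487 = 2.053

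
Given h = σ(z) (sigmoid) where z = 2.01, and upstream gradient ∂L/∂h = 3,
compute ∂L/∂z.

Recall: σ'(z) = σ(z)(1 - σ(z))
∂L/∂z = 0.3126

σ(2.01) = 0.8818
σ'(2.01) = σ(2.01)(1 - σ(2.01)) = 0.8818 × 0.1182 = 0.1042
∂L/∂z = ∂L/∂h · σ'(z) = 3 × 0.1042 = 0.3126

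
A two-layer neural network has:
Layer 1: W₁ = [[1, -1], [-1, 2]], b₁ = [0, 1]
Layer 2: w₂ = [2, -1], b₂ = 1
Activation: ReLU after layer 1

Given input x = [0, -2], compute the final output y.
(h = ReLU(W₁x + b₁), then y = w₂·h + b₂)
y = 5

Layer 1 pre-activation: z₁ = [2, -3]
After ReLU: h = [2, 0]
Layer 2 output: y = 2×2 + -1×0 + 1 = 5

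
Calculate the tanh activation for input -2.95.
-0.9945

tanh(-2.95) = (e^(-2.95) - e^(2.95))/(e^(-2.95) + e^(2.95)) = -0.9945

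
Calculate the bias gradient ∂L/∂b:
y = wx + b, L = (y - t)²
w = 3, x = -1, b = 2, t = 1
∂L/∂b = -4

y = wx + b = (3)(-1) + 2 = -1
∂L/∂y = 2(y - t) = 2(-1 - 1) = -4
∂y/∂b = 1
∂L/∂b = ∂L/∂y · ∂y/∂b = -4 × 1 = -4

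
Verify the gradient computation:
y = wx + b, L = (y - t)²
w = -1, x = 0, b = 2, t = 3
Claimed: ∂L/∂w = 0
Correct

y = (-1)(0) + 2 = 2
∂L/∂y = 2(y - t) = 2(2 - 3) = -2
∂y/∂w = x = 0
∂L/∂w = -2 × 0 = 0

Claimed value: 0
Correct: The correct gradient is 0.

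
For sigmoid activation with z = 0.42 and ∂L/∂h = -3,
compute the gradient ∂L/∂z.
∂L/∂z = -0.7179

σ(0.42) = 0.6035
σ'(0.42) = σ(0.42)(1 - σ(0.42)) = 0.6035 × 0.3965 = 0.2393
∂L/∂z = ∂L/∂h · σ'(z) = -3 × 0.2393 = -0.7179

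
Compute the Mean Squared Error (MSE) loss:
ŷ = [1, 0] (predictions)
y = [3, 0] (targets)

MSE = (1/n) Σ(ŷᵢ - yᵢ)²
MSE = 2

MSE = (1/2)((1-3)² + (0-0)²) = (1/2)(4 + 0) = 2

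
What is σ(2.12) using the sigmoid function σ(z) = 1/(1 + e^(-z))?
0.8928

sigmoid(2.12) = 1/(1 + e^(-2.12)) = 1/(1 + 0.12) = 0.8928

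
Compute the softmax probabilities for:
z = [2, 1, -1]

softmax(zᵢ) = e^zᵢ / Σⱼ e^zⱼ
p = [0.7054, 0.2595, 0.0351]

exp(z) = [7.389, 2.718, 0.3679]
Sum = 10.48
p = [0.7054, 0.2595, 0.0351]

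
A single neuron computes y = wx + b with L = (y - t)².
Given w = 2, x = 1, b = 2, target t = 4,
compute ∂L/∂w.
∂L/∂w = 0

y = wx + b = (2)(1) + 2 = 4
∂L/∂y = 2(y - t) = 2(4 - 4) = 0
∂y/∂w = x = 1
∂L/∂w = ∂L/∂y · ∂y/∂w = 0 × 1 = 0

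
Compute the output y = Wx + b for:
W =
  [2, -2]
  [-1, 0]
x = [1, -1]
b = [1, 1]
y = [5, 0]

Wx = [2×1 + -2×-1, -1×1 + 0×-1]
   = [4, -1]
y = Wx + b = [4 + 1, -1 + 1] = [5, 0]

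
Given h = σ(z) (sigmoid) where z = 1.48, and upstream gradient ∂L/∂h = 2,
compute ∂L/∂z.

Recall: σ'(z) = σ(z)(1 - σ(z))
∂L/∂z = 0.3021

σ(1.48) = 0.8146
σ'(1.48) = σ(1.48)(1 - σ(1.48)) = 0.8146 × 0.1854 = 0.151
∂L/∂z = ∂L/∂h · σ'(z) = 2 × 0.151 = 0.3021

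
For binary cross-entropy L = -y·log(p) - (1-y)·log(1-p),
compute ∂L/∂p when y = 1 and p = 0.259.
∂L/∂p = -3.861

∂L/∂p = -y/p + (1-y)/(1-p) = -1/0.259 + 0 = -3.861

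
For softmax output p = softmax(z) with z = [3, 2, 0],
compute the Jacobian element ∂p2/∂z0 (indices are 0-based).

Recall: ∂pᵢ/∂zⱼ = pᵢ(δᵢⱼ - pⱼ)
∂p2/∂z0 = -0.02477

p = softmax(z) = [0.7054, 0.2595, 0.03512]
p2 = 0.03512, p0 = 0.7054

∂p2/∂z0 = -p2 × p0 = -0.03512 × 0.7054 = -0.02477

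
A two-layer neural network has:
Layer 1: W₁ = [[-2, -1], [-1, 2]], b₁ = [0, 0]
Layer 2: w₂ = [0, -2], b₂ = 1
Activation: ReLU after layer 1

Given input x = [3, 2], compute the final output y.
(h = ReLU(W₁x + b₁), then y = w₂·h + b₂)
y = -1

Layer 1 pre-activation: z₁ = [-8, 1]
After ReLU: h = [0, 1]
Layer 2 output: y = 0×0 + -2×1 + 1 = -1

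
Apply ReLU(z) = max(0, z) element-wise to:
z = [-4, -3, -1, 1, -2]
h = [0, 0, 0, 1, 0]

ReLU applied element-wise: max(0,-4)=0, max(0,-3)=0, max(0,-1)=0, max(0,1)=1, max(0,-2)=0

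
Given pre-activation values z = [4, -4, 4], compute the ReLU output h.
h = [4, 0, 4]

ReLU applied element-wise: max(0,4)=4, max(0,-4)=0, max(0,4)=4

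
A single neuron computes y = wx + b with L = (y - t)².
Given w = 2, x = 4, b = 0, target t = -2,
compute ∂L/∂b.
∂L/∂b = 20

y = wx + b = (2)(4) + 0 = 8
∂L/∂y = 2(y - t) = 2(8 - -2) = 20
∂y/∂b = 1
∂L/∂b = ∂L/∂y · ∂y/∂b = 20 × 1 = 20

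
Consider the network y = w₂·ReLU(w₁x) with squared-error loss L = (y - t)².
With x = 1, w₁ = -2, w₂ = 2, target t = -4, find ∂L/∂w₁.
∂L/∂w₁ = 0

Forward pass:
z = w₁x = -2×1 = -2
h = ReLU(-2) = 0
y = w₂h = 2×0 = 0

Backward pass:
∂L/∂y = 2(y - t) = 2(0 - -4) = 8
∂y/∂h = w₂ = 2
∂h/∂z = 0 (ReLU derivative)
∂z/∂w₁ = x = 1

∂L/∂w₁ = 8 × 2 × 0 × 1 = 0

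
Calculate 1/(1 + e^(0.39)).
0.4037

sigmoid(-0.39) = 1/(1 + e^(0.39)) = 1/(1 + 1.477) = 0.4037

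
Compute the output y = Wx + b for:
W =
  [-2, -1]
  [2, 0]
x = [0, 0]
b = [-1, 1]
y = [-1, 1]

Wx = [-2×0 + -1×0, 2×0 + 0×0]
   = [0, 0]
y = Wx + b = [0 + -1, 0 + 1] = [-1, 1]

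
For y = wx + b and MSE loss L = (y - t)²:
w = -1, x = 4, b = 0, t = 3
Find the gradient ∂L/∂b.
∂L/∂b = -14

y = wx + b = (-1)(4) + 0 = -4
∂L/∂y = 2(y - t) = 2(-4 - 3) = -14
∂y/∂b = 1
∂L/∂b = ∂L/∂y · ∂y/∂b = -14 × 1 = -14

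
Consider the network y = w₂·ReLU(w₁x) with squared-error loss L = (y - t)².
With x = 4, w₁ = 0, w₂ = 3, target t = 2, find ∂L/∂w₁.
∂L/∂w₁ = 0

Forward pass:
z = w₁x = 0×4 = 0
h = ReLU(0) = 0
y = w₂h = 3×0 = 0

Backward pass:
∂L/∂y = 2(y - t) = 2(0 - 2) = -4
∂y/∂h = w₂ = 3
∂h/∂z = 0 (ReLU derivative)
∂z/∂w₁ = x = 4

∂L/∂w₁ = -4 × 3 × 0 × 4 = 0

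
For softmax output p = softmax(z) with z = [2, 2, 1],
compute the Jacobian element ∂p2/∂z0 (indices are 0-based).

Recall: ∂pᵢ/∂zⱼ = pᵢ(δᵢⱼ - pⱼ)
∂p2/∂z0 = -0.06561

p = softmax(z) = [0.4223, 0.4223, 0.1554]
p2 = 0.1554, p0 = 0.4223

∂p2/∂z0 = -p2 × p0 = -0.1554 × 0.4223 = -0.06561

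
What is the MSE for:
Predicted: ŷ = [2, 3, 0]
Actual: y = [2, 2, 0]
MSE = 0.3333

MSE = (1/3)((2-2)² + (3-2)² + (0-0)²) = (1/3)(0 + 1 + 0) = 0.3333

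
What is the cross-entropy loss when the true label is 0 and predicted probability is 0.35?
L = 0.4308

L = -0·log(0.35) - 1·log(0.65) = -log(0.65) = 0.4308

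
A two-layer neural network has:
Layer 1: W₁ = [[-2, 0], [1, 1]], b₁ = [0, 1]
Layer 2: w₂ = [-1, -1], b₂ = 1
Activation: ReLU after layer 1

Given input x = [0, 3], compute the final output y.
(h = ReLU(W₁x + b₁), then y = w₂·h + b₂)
y = -3

Layer 1 pre-activation: z₁ = [0, 4]
After ReLU: h = [0, 4]
Layer 2 output: y = -1×0 + -1×4 + 1 = -3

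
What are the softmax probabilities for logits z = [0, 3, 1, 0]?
p = [0.0403, 0.8098, 0.1096, 0.0403]

exp(z) = [1, 20.09, 2.718, 1]
Sum = 24.8
p = [0.0403, 0.8098, 0.1096, 0.0403]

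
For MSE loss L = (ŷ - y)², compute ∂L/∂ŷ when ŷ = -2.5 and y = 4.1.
∂L/∂ŷ = -13.2

∂L/∂ŷ = 2(ŷ - y) = 2(-2.5 - 4.1) = 2(-6.6) = -13.2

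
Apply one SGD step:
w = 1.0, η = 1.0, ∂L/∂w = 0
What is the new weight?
w_new = 1

w_new = w - η·∂L/∂w = 1.0 - 1.0×(0) = 1.0 - (0) = 1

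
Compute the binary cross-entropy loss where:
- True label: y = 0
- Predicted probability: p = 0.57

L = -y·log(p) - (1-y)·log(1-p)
L = 0.844

L = -0·log(0.57) - 1·log(0.43) = -log(0.43) = 0.844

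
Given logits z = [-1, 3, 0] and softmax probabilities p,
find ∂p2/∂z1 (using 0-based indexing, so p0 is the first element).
∂p2/∂z1 = -0.04364

p = softmax(z) = [0.01715, 0.9362, 0.04661]
p2 = 0.04661, p1 = 0.9362

∂p2/∂z1 = -p2 × p1 = -0.04661 × 0.9362 = -0.04364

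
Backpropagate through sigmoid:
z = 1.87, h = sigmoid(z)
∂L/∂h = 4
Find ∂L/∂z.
∂L/∂z = 0.4628

σ(1.87) = 0.8665
σ'(1.87) = σ(1.87)(1 - σ(1.87)) = 0.8665 × 0.1335 = 0.1157
∂L/∂z = ∂L/∂h · σ'(z) = 4 × 0.1157 = 0.4628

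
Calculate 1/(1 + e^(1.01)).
0.267

sigmoid(-1.01) = 1/(1 + e^(1.01)) = 1/(1 + 2.746) = 0.267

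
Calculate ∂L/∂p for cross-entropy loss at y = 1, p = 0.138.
∂L/∂p = -7.246

∂L/∂p = -y/p + (1-y)/(1-p) = -1/0.138 + 0 = -7.246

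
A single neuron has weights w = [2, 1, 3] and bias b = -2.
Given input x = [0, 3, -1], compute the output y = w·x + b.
y = -2

y = (2)(0) + (1)(3) + (3)(-1) + -2 = -2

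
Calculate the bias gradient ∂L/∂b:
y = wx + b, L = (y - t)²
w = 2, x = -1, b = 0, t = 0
∂L/∂b = -4

y = wx + b = (2)(-1) + 0 = -2
∂L/∂y = 2(y - t) = 2(-2 - 0) = -4
∂y/∂b = 1
∂L/∂b = ∂L/∂y · ∂y/∂b = -4 × 1 = -4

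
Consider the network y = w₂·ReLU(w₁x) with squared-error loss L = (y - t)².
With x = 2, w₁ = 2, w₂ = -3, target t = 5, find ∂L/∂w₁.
∂L/∂w₁ = 204

Forward pass:
z = w₁x = 2×2 = 4
h = ReLU(4) = 4
y = w₂h = -3×4 = -12

Backward pass:
∂L/∂y = 2(y - t) = 2(-12 - 5) = -34
∂y/∂h = w₂ = -3
∂h/∂z = 1 (ReLU derivative)
∂z/∂w₁ = x = 2

∂L/∂w₁ = -34 × -3 × 1 × 2 = 204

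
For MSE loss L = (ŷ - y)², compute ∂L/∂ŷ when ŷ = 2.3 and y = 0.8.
∂L/∂ŷ = 3.0

∂L/∂ŷ = 2(ŷ - y) = 2(2.3 - 0.8) = 2(1.5) = 3.0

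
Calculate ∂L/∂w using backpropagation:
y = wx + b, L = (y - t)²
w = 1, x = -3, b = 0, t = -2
∂L/∂w = 6

y = wx + b = (1)(-3) + 0 = -3
∂L/∂y = 2(y - t) = 2(-3 - -2) = -2
∂y/∂w = x = -3
∂L/∂w = ∂L/∂y · ∂y/∂w = -2 × -3 = 6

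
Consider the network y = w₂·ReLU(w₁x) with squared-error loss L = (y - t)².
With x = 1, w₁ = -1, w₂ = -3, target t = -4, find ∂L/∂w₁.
∂L/∂w₁ = 0

Forward pass:
z = w₁x = -1×1 = -1
h = ReLU(-1) = 0
y = w₂h = -3×0 = 0

Backward pass:
∂L/∂y = 2(y - t) = 2(0 - -4) = 8
∂y/∂h = w₂ = -3
∂h/∂z = 0 (ReLU derivative)
∂z/∂w₁ = x = 1

∂L/∂w₁ = 8 × -3 × 0 × 1 = 0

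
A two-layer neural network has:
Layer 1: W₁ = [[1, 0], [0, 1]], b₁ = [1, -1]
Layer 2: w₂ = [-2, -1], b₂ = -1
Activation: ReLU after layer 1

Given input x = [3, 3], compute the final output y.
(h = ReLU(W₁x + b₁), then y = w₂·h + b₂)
y = -11

Layer 1 pre-activation: z₁ = [4, 2]
After ReLU: h = [4, 2]
Layer 2 output: y = -2×4 + -1×2 + -1 = -11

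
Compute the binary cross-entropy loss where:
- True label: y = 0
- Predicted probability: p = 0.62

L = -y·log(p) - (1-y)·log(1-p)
L = 0.9676

L = -0·log(0.62) - 1·log(0.38) = -log(0.38) = 0.9676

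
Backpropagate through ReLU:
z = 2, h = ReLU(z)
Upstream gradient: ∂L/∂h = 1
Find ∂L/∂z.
∂L/∂z = 1

h = ReLU(2) = 2
Since z > 0: ∂h/∂z = 1
∂L/∂z = ∂L/∂h · ∂h/∂z = 1 × 1 = 1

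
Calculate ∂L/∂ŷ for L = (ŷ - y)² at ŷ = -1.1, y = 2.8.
∂L/∂ŷ = -7.8

∂L/∂ŷ = 2(ŷ - y) = 2(-1.1 - 2.8) = 2(-3.9) = -7.8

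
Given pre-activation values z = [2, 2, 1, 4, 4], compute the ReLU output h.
h = [2, 2, 1, 4, 4]

ReLU applied element-wise: max(0,2)=2, max(0,2)=2, max(0,1)=1, max(0,4)=4, max(0,4)=4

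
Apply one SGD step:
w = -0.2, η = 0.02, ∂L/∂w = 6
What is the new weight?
w_new = -0.32

w_new = w - η·∂L/∂w = -0.2 - 0.02×(6) = -0.2 - (0.12) = -0.32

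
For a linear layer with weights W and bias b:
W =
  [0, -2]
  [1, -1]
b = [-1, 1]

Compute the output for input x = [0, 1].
y = [-3, 0]

Wx = [0×0 + -2×1, 1×0 + -1×1]
   = [-2, -1]
y = Wx + b = [-2 + -1, -1 + 1] = [-3, 0]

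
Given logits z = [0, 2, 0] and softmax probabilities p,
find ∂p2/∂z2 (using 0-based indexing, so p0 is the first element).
∂p2/∂z2 = 0.09516

p = softmax(z) = [0.1065, 0.787, 0.1065]
p2 = 0.1065

∂p2/∂z2 = p2(1 - p2) = 0.1065 × (1 - 0.1065) = 0.09516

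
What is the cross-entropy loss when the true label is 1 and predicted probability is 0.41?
L = 0.8916

L = -1·log(0.41) - 0·log(0.59) = -log(0.41) = 0.8916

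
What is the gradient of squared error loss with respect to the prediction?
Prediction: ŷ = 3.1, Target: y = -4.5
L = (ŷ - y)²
∂L/∂ŷ = 15.2

∂L/∂ŷ = 2(ŷ - y) = 2(3.1 - -4.5) = 2(7.6) = 15.2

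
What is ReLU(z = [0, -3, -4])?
h = [0, 0, 0]

ReLU applied element-wise: max(0,0)=0, max(0,-3)=0, max(0,-4)=0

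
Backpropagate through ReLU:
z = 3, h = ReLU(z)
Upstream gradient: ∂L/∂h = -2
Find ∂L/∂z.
∂L/∂z = -2

h = ReLU(3) = 3
Since z > 0: ∂h/∂z = 1
∂L/∂z = ∂L/∂h · ∂h/∂z = -2 × 1 = -2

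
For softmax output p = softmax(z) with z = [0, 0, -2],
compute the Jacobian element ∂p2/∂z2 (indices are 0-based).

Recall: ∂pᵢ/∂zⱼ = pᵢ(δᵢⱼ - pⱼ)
∂p2/∂z2 = 0.05936

p = softmax(z) = [0.4683, 0.4683, 0.06338]
p2 = 0.06338

∂p2/∂z2 = p2(1 - p2) = 0.06338 × (1 - 0.06338) = 0.05936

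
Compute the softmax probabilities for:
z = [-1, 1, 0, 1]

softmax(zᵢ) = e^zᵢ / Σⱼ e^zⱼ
p = [0.0541, 0.3995, 0.147, 0.3995]

exp(z) = [0.3679, 2.718, 1, 2.718]
Sum = 6.804
p = [0.0541, 0.3995, 0.147, 0.3995]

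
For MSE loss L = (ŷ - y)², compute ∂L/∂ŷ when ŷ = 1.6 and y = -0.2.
∂L/∂ŷ = 3.6

∂L/∂ŷ = 2(ŷ - y) = 2(1.6 - -0.2) = 2(1.8) = 3.6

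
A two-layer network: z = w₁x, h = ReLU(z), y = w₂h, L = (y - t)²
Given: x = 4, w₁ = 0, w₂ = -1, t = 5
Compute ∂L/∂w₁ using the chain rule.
∂L/∂w₁ = 0

Forward pass:
z = w₁x = 0×4 = 0
h = ReLU(0) = 0
y = w₂h = -1×0 = 0

Backward pass:
∂L/∂y = 2(y - t) = 2(0 - 5) = -10
∂y/∂h = w₂ = -1
∂h/∂z = 0 (ReLU derivative)
∂z/∂w₁ = x = 4

∂L/∂w₁ = -10 × -1 × 0 × 4 = 0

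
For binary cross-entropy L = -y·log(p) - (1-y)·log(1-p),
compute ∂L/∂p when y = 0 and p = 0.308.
∂L/∂p = 1.445

∂L/∂p = -y/p + (1-y)/(1-p) = 0 + 1/0.692 = 1.445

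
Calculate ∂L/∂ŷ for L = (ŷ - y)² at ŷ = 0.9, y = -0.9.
∂L/∂ŷ = 3.6

∂L/∂ŷ = 2(ŷ - y) = 2(0.9 - -0.9) = 2(1.8) = 3.6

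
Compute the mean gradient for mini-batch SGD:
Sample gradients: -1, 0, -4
Average gradient = -1.667

Average = (1/3)(-1 + 0 + -4) = -5/3 = -1.667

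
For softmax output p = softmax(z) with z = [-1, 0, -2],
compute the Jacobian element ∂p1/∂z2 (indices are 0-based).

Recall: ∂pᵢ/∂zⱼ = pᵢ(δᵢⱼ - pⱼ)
∂p1/∂z2 = -0.05989

p = softmax(z) = [0.2447, 0.6652, 0.09003]
p1 = 0.6652, p2 = 0.09003

∂p1/∂z2 = -p1 × p2 = -0.6652 × 0.09003 = -0.05989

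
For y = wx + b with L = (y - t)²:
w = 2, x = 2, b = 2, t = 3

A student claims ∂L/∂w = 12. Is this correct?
Correct

y = (2)(2) + 2 = 6
∂L/∂y = 2(y - t) = 2(6 - 3) = 6
∂y/∂w = x = 2
∂L/∂w = 6 × 2 = 12

Claimed value: 12
Correct: The correct gradient is 12.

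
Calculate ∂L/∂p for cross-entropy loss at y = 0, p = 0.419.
∂L/∂p = 1.721

∂L/∂p = -y/p + (1-y)/(1-p) = 0 + 1/0.581 = 1.721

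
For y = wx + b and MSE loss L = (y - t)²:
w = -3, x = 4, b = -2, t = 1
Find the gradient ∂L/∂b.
∂L/∂b = -30

y = wx + b = (-3)(4) + -2 = -14
∂L/∂y = 2(y - t) = 2(-14 - 1) = -30
∂y/∂b = 1
∂L/∂b = ∂L/∂y · ∂y/∂b = -30 × 1 = -30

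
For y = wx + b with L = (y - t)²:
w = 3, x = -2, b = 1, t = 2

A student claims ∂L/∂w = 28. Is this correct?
Correct

y = (3)(-2) + 1 = -5
∂L/∂y = 2(y - t) = 2(-5 - 2) = -14
∂y/∂w = x = -2
∂L/∂w = -14 × -2 = 28

Claimed value: 28
Correct: The correct gradient is 28.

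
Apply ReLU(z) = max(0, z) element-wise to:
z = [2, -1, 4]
h = [2, 0, 4]

ReLU applied element-wise: max(0,2)=2, max(0,-1)=0, max(0,4)=4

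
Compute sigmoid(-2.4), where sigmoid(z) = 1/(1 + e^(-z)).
0.08317

sigmoid(-2.4) = 1/(1 + e^(2.4)) = 1/(1 + 11.02) = 0.08317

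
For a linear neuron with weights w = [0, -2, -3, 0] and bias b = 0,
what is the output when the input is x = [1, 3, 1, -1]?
y = -9

y = (0)(1) + (-2)(3) + (-3)(1) + (0)(-1) + 0 = -9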